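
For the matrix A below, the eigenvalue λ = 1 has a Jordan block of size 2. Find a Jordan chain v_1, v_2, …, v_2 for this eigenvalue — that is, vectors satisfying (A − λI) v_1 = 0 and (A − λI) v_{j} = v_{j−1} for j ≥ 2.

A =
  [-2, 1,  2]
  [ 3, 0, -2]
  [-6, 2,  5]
A Jordan chain for λ = 1 of length 2:
v_1 = (-3, 3, -6)ᵀ
v_2 = (1, 0, 0)ᵀ

Let N = A − (1)·I. We want v_2 with N^2 v_2 = 0 but N^1 v_2 ≠ 0; then v_{j-1} := N · v_j for j = 2, …, 2.

Pick v_2 = (1, 0, 0)ᵀ.
Then v_1 = N · v_2 = (-3, 3, -6)ᵀ.

Sanity check: (A − (1)·I) v_1 = (0, 0, 0)ᵀ = 0. ✓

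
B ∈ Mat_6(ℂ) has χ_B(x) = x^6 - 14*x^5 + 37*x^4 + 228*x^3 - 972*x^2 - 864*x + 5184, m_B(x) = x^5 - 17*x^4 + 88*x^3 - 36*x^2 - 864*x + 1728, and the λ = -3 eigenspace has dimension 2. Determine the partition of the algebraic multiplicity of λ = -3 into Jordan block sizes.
Block sizes for λ = -3: [1, 1]

Step 1 — from the characteristic polynomial, algebraic multiplicity of λ = -3 is 2. From dim ker(B − (-3)·I) = 2, there are exactly 2 Jordan blocks for λ = -3.
Step 2 — from the minimal polynomial, the factor (x + 3) tells us the largest block for λ = -3 has size 1.
Step 3 — with total size 2, 2 blocks, and largest block 1, the block sizes (in nonincreasing order) are [1, 1].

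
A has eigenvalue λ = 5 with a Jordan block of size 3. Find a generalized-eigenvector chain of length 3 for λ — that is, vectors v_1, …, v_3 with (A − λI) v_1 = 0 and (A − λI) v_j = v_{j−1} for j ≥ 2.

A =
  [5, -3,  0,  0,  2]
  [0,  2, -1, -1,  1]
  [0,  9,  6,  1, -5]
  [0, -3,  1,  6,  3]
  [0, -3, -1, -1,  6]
A Jordan chain for λ = 5 of length 3:
v_1 = (3, 0, -6, 6, 0)ᵀ
v_2 = (-3, -3, 9, -3, -3)ᵀ
v_3 = (0, 1, 0, 0, 0)ᵀ

Let N = A − (5)·I. We want v_3 with N^3 v_3 = 0 but N^2 v_3 ≠ 0; then v_{j-1} := N · v_j for j = 3, …, 2.

Pick v_3 = (0, 1, 0, 0, 0)ᵀ.
Then v_2 = N · v_3 = (-3, -3, 9, -3, -3)ᵀ.
Then v_1 = N · v_2 = (3, 0, -6, 6, 0)ᵀ.

Sanity check: (A − (5)·I) v_1 = (0, 0, 0, 0, 0)ᵀ = 0. ✓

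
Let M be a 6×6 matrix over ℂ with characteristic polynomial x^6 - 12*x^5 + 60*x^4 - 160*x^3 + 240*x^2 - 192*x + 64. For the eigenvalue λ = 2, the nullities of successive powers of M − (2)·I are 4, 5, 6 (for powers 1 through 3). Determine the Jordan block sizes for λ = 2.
Block sizes for λ = 2: [3, 1, 1, 1]

From the dimensions of kernels of powers, the number of Jordan blocks of size at least j is d_j − d_{j−1} where d_j = dim ker(N^j) (with d_0 = 0). Computing the differences gives [4, 1, 1].
The number of blocks of size exactly k is (#blocks of size ≥ k) − (#blocks of size ≥ k + 1), so the partition is: 3 block(s) of size 1, 1 block(s) of size 3.
In nonincreasing order the block sizes are [3, 1, 1, 1].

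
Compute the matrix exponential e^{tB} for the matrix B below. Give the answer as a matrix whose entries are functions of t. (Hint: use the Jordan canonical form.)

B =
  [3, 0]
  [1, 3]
e^{tB} =
  [exp(3*t), 0]
  [t*exp(3*t), exp(3*t)]

Strategy: write B = P · J · P⁻¹ where J is a Jordan canonical form, so e^{tB} = P · e^{tJ} · P⁻¹, and e^{tJ} can be computed block-by-block.

B has Jordan form
J =
  [3, 1]
  [0, 3]
(up to reordering of blocks).

Per-block formulas:
  For a 2×2 Jordan block J_2(3): exp(t · J_2(3)) = e^(3t)·(I + t·N), where N is the 2×2 nilpotent shift.

After assembling e^{tJ} and conjugating by P, we get:

e^{tB} =
  [exp(3*t), 0]
  [t*exp(3*t), exp(3*t)]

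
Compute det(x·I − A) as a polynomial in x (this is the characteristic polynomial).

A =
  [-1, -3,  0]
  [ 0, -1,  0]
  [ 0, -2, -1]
x^3 + 3*x^2 + 3*x + 1

Expanding det(x·I − A) (e.g. by cofactor expansion or by noting that A is similar to its Jordan form J, which has the same characteristic polynomial as A) gives
  χ_A(x) = x^3 + 3*x^2 + 3*x + 1
which factors as (x + 1)^3. The eigenvalues (with algebraic multiplicities) are λ = -1 with multiplicity 3.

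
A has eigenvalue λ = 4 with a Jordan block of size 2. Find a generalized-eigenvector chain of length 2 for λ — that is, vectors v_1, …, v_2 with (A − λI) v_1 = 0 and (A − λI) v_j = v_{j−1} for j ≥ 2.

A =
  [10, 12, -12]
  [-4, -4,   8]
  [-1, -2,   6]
A Jordan chain for λ = 4 of length 2:
v_1 = (6, -4, -1)ᵀ
v_2 = (1, 0, 0)ᵀ

Let N = A − (4)·I. We want v_2 with N^2 v_2 = 0 but N^1 v_2 ≠ 0; then v_{j-1} := N · v_j for j = 2, …, 2.

Pick v_2 = (1, 0, 0)ᵀ.
Then v_1 = N · v_2 = (6, -4, -1)ᵀ.

Sanity check: (A − (4)·I) v_1 = (0, 0, 0)ᵀ = 0. ✓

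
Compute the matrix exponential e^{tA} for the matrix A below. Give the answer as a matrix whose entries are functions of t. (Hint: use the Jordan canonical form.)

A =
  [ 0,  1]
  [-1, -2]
e^{tA} =
  [t*exp(-t) + exp(-t), t*exp(-t)]
  [-t*exp(-t), -t*exp(-t) + exp(-t)]

Strategy: write A = P · J · P⁻¹ where J is a Jordan canonical form, so e^{tA} = P · e^{tJ} · P⁻¹, and e^{tJ} can be computed block-by-block.

A has Jordan form
J =
  [-1,  1]
  [ 0, -1]
(up to reordering of blocks).

Per-block formulas:
  For a 2×2 Jordan block J_2(-1): exp(t · J_2(-1)) = e^(-1t)·(I + t·N), where N is the 2×2 nilpotent shift.

After assembling e^{tJ} and conjugating by P, we get:

e^{tA} =
  [t*exp(-t) + exp(-t), t*exp(-t)]
  [-t*exp(-t), -t*exp(-t) + exp(-t)]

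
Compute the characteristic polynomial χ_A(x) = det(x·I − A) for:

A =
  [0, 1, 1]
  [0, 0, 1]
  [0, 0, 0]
x^3

Expanding det(x·I − A) (e.g. by cofactor expansion or by noting that A is similar to its Jordan form J, which has the same characteristic polynomial as A) gives
  χ_A(x) = x^3
which factors as x^3. The eigenvalues (with algebraic multiplicities) are λ = 0 with multiplicity 3.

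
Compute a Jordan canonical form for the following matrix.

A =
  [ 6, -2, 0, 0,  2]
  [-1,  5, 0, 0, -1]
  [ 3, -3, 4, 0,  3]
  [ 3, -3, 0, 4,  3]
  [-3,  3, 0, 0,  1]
J_2(4) ⊕ J_1(4) ⊕ J_1(4) ⊕ J_1(4)

The characteristic polynomial is
  det(x·I − A) = x^5 - 20*x^4 + 160*x^3 - 640*x^2 + 1280*x - 1024 = (x - 4)^5

Eigenvalues and multiplicities (the geometric multiplicity of λ is n − rank(A − λI), which equals the number of Jordan blocks for λ):
  λ = 4: algebraic multiplicity = 5, geometric multiplicity = 4

Determining the block sizes for each eigenvalue:
  λ = 4: 4 blocks summing to 5 forces exactly one block of size 2 and the rest size 1 → block sizes [2, 1, 1, 1]

Assembling the blocks gives a Jordan form
J =
  [4, 1, 0, 0, 0]
  [0, 4, 0, 0, 0]
  [0, 0, 4, 0, 0]
  [0, 0, 0, 4, 0]
  [0, 0, 0, 0, 4]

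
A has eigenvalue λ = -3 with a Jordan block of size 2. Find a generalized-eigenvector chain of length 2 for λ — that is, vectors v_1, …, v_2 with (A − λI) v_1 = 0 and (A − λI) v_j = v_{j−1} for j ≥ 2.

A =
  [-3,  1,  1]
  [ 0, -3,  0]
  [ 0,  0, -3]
A Jordan chain for λ = -3 of length 2:
v_1 = (1, 0, 0)ᵀ
v_2 = (0, 1, 0)ᵀ

Let N = A − (-3)·I. We want v_2 with N^2 v_2 = 0 but N^1 v_2 ≠ 0; then v_{j-1} := N · v_j for j = 2, …, 2.

Pick v_2 = (0, 1, 0)ᵀ.
Then v_1 = N · v_2 = (1, 0, 0)ᵀ.

Sanity check: (A − (-3)·I) v_1 = (0, 0, 0)ᵀ = 0. ✓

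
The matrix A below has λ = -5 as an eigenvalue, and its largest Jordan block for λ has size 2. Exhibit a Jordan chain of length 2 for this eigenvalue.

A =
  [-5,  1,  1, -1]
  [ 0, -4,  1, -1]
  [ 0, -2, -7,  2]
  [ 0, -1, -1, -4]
A Jordan chain for λ = -5 of length 2:
v_1 = (1, 1, -2, -1)ᵀ
v_2 = (0, 1, 0, 0)ᵀ

Let N = A − (-5)·I. We want v_2 with N^2 v_2 = 0 but N^1 v_2 ≠ 0; then v_{j-1} := N · v_j for j = 2, …, 2.

Pick v_2 = (0, 1, 0, 0)ᵀ.
Then v_1 = N · v_2 = (1, 1, -2, -1)ᵀ.

Sanity check: (A − (-5)·I) v_1 = (0, 0, 0, 0)ᵀ = 0. ✓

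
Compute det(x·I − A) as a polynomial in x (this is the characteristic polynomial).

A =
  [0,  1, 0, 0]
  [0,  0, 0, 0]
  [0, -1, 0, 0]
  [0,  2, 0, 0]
x^4

Expanding det(x·I − A) (e.g. by cofactor expansion or by noting that A is similar to its Jordan form J, which has the same characteristic polynomial as A) gives
  χ_A(x) = x^4
which factors as x^4. The eigenvalues (with algebraic multiplicities) are λ = 0 with multiplicity 4.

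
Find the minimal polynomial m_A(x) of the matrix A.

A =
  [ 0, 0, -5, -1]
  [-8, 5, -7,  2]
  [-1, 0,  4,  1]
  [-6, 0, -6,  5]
x^4 - 14*x^3 + 60*x^2 - 50*x - 125

The characteristic polynomial is χ_A(x) = (x - 5)^3*(x + 1), so the eigenvalues are known. The minimal polynomial is
  m_A(x) = Π_λ (x − λ)^{k_λ}
where k_λ is the size of the *largest* Jordan block for λ (equivalently, the smallest k with (A − λI)^k v = 0 for every generalised eigenvector v of λ).

  λ = -1: largest Jordan block has size 1, contributing (x + 1)
  λ = 5: largest Jordan block has size 3, contributing (x − 5)^3

So m_A(x) = (x - 5)^3*(x + 1) = x^4 - 14*x^3 + 60*x^2 - 50*x - 125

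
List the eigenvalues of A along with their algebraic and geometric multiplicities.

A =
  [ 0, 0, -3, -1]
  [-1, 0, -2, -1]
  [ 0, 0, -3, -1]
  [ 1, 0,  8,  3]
λ = 0: alg = 4, geom = 2

Step 1 — factor the characteristic polynomial to read off the algebraic multiplicities:
  χ_A(x) = x^4

Step 2 — compute geometric multiplicities via the rank-nullity identity g(λ) = n − rank(A − λI):
  rank(A − (0)·I) = 2, so dim ker(A − (0)·I) = n − 2 = 2

Summary:
  λ = 0: algebraic multiplicity = 4, geometric multiplicity = 2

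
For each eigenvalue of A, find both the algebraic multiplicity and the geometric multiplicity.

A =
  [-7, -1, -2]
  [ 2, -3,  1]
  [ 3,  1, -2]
λ = -4: alg = 3, geom = 1

Step 1 — factor the characteristic polynomial to read off the algebraic multiplicities:
  χ_A(x) = (x + 4)^3

Step 2 — compute geometric multiplicities via the rank-nullity identity g(λ) = n − rank(A − λI):
  rank(A − (-4)·I) = 2, so dim ker(A − (-4)·I) = n − 2 = 1

Summary:
  λ = -4: algebraic multiplicity = 3, geometric multiplicity = 1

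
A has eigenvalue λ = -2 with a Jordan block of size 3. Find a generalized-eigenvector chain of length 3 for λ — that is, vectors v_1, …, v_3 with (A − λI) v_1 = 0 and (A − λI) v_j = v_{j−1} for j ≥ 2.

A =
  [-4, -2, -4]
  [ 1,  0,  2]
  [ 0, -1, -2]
A Jordan chain for λ = -2 of length 3:
v_1 = (2, 0, -1)ᵀ
v_2 = (-2, 1, 0)ᵀ
v_3 = (1, 0, 0)ᵀ

Let N = A − (-2)·I. We want v_3 with N^3 v_3 = 0 but N^2 v_3 ≠ 0; then v_{j-1} := N · v_j for j = 3, …, 2.

Pick v_3 = (1, 0, 0)ᵀ.
Then v_2 = N · v_3 = (-2, 1, 0)ᵀ.
Then v_1 = N · v_2 = (2, 0, -1)ᵀ.

Sanity check: (A − (-2)·I) v_1 = (0, 0, 0)ᵀ = 0. ✓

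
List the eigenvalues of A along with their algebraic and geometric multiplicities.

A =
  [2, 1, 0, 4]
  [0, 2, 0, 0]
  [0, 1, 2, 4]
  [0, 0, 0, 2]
λ = 2: alg = 4, geom = 3

Step 1 — factor the characteristic polynomial to read off the algebraic multiplicities:
  χ_A(x) = (x - 2)^4

Step 2 — compute geometric multiplicities via the rank-nullity identity g(λ) = n − rank(A − λI):
  rank(A − (2)·I) = 1, so dim ker(A − (2)·I) = n − 1 = 3

Summary:
  λ = 2: algebraic multiplicity = 4, geometric multiplicity = 3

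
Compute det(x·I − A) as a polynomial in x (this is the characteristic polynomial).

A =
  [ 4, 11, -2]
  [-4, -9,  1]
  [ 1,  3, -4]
x^3 + 9*x^2 + 27*x + 27

Expanding det(x·I − A) (e.g. by cofactor expansion or by noting that A is similar to its Jordan form J, which has the same characteristic polynomial as A) gives
  χ_A(x) = x^3 + 9*x^2 + 27*x + 27
which factors as (x + 3)^3. The eigenvalues (with algebraic multiplicities) are λ = -3 with multiplicity 3.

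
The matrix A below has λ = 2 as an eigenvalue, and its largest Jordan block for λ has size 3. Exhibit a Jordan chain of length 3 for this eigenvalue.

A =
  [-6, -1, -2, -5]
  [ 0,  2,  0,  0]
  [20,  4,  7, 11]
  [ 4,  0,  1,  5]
A Jordan chain for λ = 2 of length 3:
v_1 = (4, 0, -16, 0)ᵀ
v_2 = (-8, 0, 20, 4)ᵀ
v_3 = (1, 0, 0, 0)ᵀ

Let N = A − (2)·I. We want v_3 with N^3 v_3 = 0 but N^2 v_3 ≠ 0; then v_{j-1} := N · v_j for j = 3, …, 2.

Pick v_3 = (1, 0, 0, 0)ᵀ.
Then v_2 = N · v_3 = (-8, 0, 20, 4)ᵀ.
Then v_1 = N · v_2 = (4, 0, -16, 0)ᵀ.

Sanity check: (A − (2)·I) v_1 = (0, 0, 0, 0)ᵀ = 0. ✓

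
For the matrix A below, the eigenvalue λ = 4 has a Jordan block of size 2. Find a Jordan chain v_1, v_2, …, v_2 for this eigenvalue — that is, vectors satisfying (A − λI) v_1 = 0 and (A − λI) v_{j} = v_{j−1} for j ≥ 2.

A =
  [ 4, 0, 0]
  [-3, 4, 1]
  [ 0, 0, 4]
A Jordan chain for λ = 4 of length 2:
v_1 = (0, -3, 0)ᵀ
v_2 = (1, 0, 0)ᵀ

Let N = A − (4)·I. We want v_2 with N^2 v_2 = 0 but N^1 v_2 ≠ 0; then v_{j-1} := N · v_j for j = 2, …, 2.

Pick v_2 = (1, 0, 0)ᵀ.
Then v_1 = N · v_2 = (0, -3, 0)ᵀ.

Sanity check: (A − (4)·I) v_1 = (0, 0, 0)ᵀ = 0. ✓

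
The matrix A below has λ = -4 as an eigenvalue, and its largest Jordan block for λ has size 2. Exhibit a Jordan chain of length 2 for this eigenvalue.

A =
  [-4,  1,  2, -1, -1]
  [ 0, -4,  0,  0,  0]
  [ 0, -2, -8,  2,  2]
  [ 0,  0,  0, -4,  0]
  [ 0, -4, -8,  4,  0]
A Jordan chain for λ = -4 of length 2:
v_1 = (1, 0, -2, 0, -4)ᵀ
v_2 = (0, 1, 0, 0, 0)ᵀ

Let N = A − (-4)·I. We want v_2 with N^2 v_2 = 0 but N^1 v_2 ≠ 0; then v_{j-1} := N · v_j for j = 2, …, 2.

Pick v_2 = (0, 1, 0, 0, 0)ᵀ.
Then v_1 = N · v_2 = (1, 0, -2, 0, -4)ᵀ.

Sanity check: (A − (-4)·I) v_1 = (0, 0, 0, 0, 0)ᵀ = 0. ✓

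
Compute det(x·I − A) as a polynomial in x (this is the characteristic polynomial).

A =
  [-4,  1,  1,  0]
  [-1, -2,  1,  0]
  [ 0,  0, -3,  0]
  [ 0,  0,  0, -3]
x^4 + 12*x^3 + 54*x^2 + 108*x + 81

Expanding det(x·I − A) (e.g. by cofactor expansion or by noting that A is similar to its Jordan form J, which has the same characteristic polynomial as A) gives
  χ_A(x) = x^4 + 12*x^3 + 54*x^2 + 108*x + 81
which factors as (x + 3)^4. The eigenvalues (with algebraic multiplicities) are λ = -3 with multiplicity 4.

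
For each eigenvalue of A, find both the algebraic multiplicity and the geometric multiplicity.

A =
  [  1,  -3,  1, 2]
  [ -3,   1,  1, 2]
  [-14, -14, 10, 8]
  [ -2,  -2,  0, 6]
λ = 4: alg = 3, geom = 2; λ = 6: alg = 1, geom = 1

Step 1 — factor the characteristic polynomial to read off the algebraic multiplicities:
  χ_A(x) = (x - 6)*(x - 4)^3

Step 2 — compute geometric multiplicities via the rank-nullity identity g(λ) = n − rank(A − λI):
  rank(A − (4)·I) = 2, so dim ker(A − (4)·I) = n − 2 = 2
  rank(A − (6)·I) = 3, so dim ker(A − (6)·I) = n − 3 = 1

Summary:
  λ = 4: algebraic multiplicity = 3, geometric multiplicity = 2
  λ = 6: algebraic multiplicity = 1, geometric multiplicity = 1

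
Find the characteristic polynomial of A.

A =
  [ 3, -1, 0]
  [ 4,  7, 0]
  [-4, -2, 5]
x^3 - 15*x^2 + 75*x - 125

Expanding det(x·I − A) (e.g. by cofactor expansion or by noting that A is similar to its Jordan form J, which has the same characteristic polynomial as A) gives
  χ_A(x) = x^3 - 15*x^2 + 75*x - 125
which factors as (x - 5)^3. The eigenvalues (with algebraic multiplicities) are λ = 5 with multiplicity 3.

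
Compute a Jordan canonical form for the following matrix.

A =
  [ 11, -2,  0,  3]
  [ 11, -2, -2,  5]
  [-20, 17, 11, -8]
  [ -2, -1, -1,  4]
J_3(6) ⊕ J_1(6)

The characteristic polynomial is
  det(x·I − A) = x^4 - 24*x^3 + 216*x^2 - 864*x + 1296 = (x - 6)^4

Eigenvalues and multiplicities (the geometric multiplicity of λ is n − rank(A − λI), which equals the number of Jordan blocks for λ):
  λ = 6: algebraic multiplicity = 4, geometric multiplicity = 2

Determining the block sizes for each eigenvalue:
  λ = 6: with am = 4 and gm = 2, the partition is not yet determined (e.g. several partitions of 4 into 2 parts exist). Let N = A − (6)·I. Computing rank(N^1) = 2, rank(N^2) = 1, rank(N^3) = 0; the number of blocks of size ≥ j is rank(N^{j−1}) − rank(N^j), giving [2, 1, 1]. So we have 1 block(s) of size 3, 1 block(s) of size 1 → block sizes [3, 1]

Assembling the blocks gives a Jordan form
J =
  [6, 1, 0, 0]
  [0, 6, 1, 0]
  [0, 0, 6, 0]
  [0, 0, 0, 6]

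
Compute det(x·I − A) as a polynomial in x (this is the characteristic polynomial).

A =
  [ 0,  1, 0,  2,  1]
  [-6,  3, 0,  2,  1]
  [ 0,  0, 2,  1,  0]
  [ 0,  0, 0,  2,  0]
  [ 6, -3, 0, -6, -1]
x^5 - 6*x^4 + 12*x^3 - 8*x^2

Expanding det(x·I − A) (e.g. by cofactor expansion or by noting that A is similar to its Jordan form J, which has the same characteristic polynomial as A) gives
  χ_A(x) = x^5 - 6*x^4 + 12*x^3 - 8*x^2
which factors as x^2*(x - 2)^3. The eigenvalues (with algebraic multiplicities) are λ = 0 with multiplicity 2, λ = 2 with multiplicity 3.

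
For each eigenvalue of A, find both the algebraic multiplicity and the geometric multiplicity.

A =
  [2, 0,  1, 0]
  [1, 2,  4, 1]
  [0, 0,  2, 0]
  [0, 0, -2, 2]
λ = 2: alg = 4, geom = 2

Step 1 — factor the characteristic polynomial to read off the algebraic multiplicities:
  χ_A(x) = (x - 2)^4

Step 2 — compute geometric multiplicities via the rank-nullity identity g(λ) = n − rank(A − λI):
  rank(A − (2)·I) = 2, so dim ker(A − (2)·I) = n − 2 = 2

Summary:
  λ = 2: algebraic multiplicity = 4, geometric multiplicity = 2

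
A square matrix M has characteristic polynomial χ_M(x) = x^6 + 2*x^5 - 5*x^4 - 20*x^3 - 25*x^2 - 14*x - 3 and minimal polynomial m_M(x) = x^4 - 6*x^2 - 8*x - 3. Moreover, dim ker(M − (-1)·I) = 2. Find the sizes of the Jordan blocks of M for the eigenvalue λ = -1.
Block sizes for λ = -1: [3, 2]

Step 1 — from the characteristic polynomial, algebraic multiplicity of λ = -1 is 5. From dim ker(M − (-1)·I) = 2, there are exactly 2 Jordan blocks for λ = -1.
Step 2 — from the minimal polynomial, the factor (x + 1)^3 tells us the largest block for λ = -1 has size 3.
Step 3 — with total size 5, 2 blocks, and largest block 3, the block sizes (in nonincreasing order) are [3, 2].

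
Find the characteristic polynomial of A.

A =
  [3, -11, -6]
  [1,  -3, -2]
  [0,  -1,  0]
x^3

Expanding det(x·I − A) (e.g. by cofactor expansion or by noting that A is similar to its Jordan form J, which has the same characteristic polynomial as A) gives
  χ_A(x) = x^3
which factors as x^3. The eigenvalues (with algebraic multiplicities) are λ = 0 with multiplicity 3.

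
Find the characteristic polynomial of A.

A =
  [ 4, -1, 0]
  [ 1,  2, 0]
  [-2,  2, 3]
x^3 - 9*x^2 + 27*x - 27

Expanding det(x·I − A) (e.g. by cofactor expansion or by noting that A is similar to its Jordan form J, which has the same characteristic polynomial as A) gives
  χ_A(x) = x^3 - 9*x^2 + 27*x - 27
which factors as (x - 3)^3. The eigenvalues (with algebraic multiplicities) are λ = 3 with multiplicity 3.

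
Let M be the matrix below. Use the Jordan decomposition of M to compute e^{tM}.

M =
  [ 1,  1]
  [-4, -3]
e^{tM} =
  [2*t*exp(-t) + exp(-t), t*exp(-t)]
  [-4*t*exp(-t), -2*t*exp(-t) + exp(-t)]

Strategy: write M = P · J · P⁻¹ where J is a Jordan canonical form, so e^{tM} = P · e^{tJ} · P⁻¹, and e^{tJ} can be computed block-by-block.

M has Jordan form
J =
  [-1,  1]
  [ 0, -1]
(up to reordering of blocks).

Per-block formulas:
  For a 2×2 Jordan block J_2(-1): exp(t · J_2(-1)) = e^(-1t)·(I + t·N), where N is the 2×2 nilpotent shift.

After assembling e^{tJ} and conjugating by P, we get:

e^{tM} =
  [2*t*exp(-t) + exp(-t), t*exp(-t)]
  [-4*t*exp(-t), -2*t*exp(-t) + exp(-t)]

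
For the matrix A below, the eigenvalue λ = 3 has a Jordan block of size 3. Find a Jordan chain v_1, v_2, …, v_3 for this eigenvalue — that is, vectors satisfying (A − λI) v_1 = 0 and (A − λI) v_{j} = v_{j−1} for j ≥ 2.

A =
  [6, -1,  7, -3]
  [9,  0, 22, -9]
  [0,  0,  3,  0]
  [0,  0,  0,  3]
A Jordan chain for λ = 3 of length 3:
v_1 = (-1, -3, 0, 0)ᵀ
v_2 = (7, 22, 0, 0)ᵀ
v_3 = (0, 0, 1, 0)ᵀ

Let N = A − (3)·I. We want v_3 with N^3 v_3 = 0 but N^2 v_3 ≠ 0; then v_{j-1} := N · v_j for j = 3, …, 2.

Pick v_3 = (0, 0, 1, 0)ᵀ.
Then v_2 = N · v_3 = (7, 22, 0, 0)ᵀ.
Then v_1 = N · v_2 = (-1, -3, 0, 0)ᵀ.

Sanity check: (A − (3)·I) v_1 = (0, 0, 0, 0)ᵀ = 0. ✓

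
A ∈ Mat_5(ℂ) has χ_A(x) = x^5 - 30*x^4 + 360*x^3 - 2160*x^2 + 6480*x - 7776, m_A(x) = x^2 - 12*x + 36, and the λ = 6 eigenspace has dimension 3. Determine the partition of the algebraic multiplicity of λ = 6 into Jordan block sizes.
Block sizes for λ = 6: [2, 2, 1]

Step 1 — from the characteristic polynomial, algebraic multiplicity of λ = 6 is 5. From dim ker(A − (6)·I) = 3, there are exactly 3 Jordan blocks for λ = 6.
Step 2 — from the minimal polynomial, the factor (x − 6)^2 tells us the largest block for λ = 6 has size 2.
Step 3 — with total size 5, 3 blocks, and largest block 2, the block sizes (in nonincreasing order) are [2, 2, 1].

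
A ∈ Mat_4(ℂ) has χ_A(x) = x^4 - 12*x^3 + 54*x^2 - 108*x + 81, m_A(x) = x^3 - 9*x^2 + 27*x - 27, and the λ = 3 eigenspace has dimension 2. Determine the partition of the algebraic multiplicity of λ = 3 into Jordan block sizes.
Block sizes for λ = 3: [3, 1]

Step 1 — from the characteristic polynomial, algebraic multiplicity of λ = 3 is 4. From dim ker(A − (3)·I) = 2, there are exactly 2 Jordan blocks for λ = 3.
Step 2 — from the minimal polynomial, the factor (x − 3)^3 tells us the largest block for λ = 3 has size 3.
Step 3 — with total size 4, 2 blocks, and largest block 3, the block sizes (in nonincreasing order) are [3, 1].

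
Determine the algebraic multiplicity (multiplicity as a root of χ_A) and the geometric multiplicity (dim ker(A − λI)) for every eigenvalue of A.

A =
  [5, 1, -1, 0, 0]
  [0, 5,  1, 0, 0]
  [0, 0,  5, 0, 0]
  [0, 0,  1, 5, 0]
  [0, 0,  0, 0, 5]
λ = 5: alg = 5, geom = 3

Step 1 — factor the characteristic polynomial to read off the algebraic multiplicities:
  χ_A(x) = (x - 5)^5

Step 2 — compute geometric multiplicities via the rank-nullity identity g(λ) = n − rank(A − λI):
  rank(A − (5)·I) = 2, so dim ker(A − (5)·I) = n − 2 = 3

Summary:
  λ = 5: algebraic multiplicity = 5, geometric multiplicity = 3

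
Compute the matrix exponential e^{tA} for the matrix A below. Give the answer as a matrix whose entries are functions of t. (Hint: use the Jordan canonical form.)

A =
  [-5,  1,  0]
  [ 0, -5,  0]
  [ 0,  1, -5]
e^{tA} =
  [exp(-5*t), t*exp(-5*t), 0]
  [0, exp(-5*t), 0]
  [0, t*exp(-5*t), exp(-5*t)]

Strategy: write A = P · J · P⁻¹ where J is a Jordan canonical form, so e^{tA} = P · e^{tJ} · P⁻¹, and e^{tJ} can be computed block-by-block.

A has Jordan form
J =
  [-5,  1,  0]
  [ 0, -5,  0]
  [ 0,  0, -5]
(up to reordering of blocks).

Per-block formulas:
  For a 1×1 block at λ = -5: exp(t · [-5]) = [e^(-5t)].
  For a 2×2 Jordan block J_2(-5): exp(t · J_2(-5)) = e^(-5t)·(I + t·N), where N is the 2×2 nilpotent shift.

After assembling e^{tJ} and conjugating by P, we get:

e^{tA} =
  [exp(-5*t), t*exp(-5*t), 0]
  [0, exp(-5*t), 0]
  [0, t*exp(-5*t), exp(-5*t)]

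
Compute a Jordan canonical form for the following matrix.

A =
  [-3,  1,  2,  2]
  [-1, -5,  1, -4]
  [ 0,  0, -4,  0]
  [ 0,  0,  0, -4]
J_3(-4) ⊕ J_1(-4)

The characteristic polynomial is
  det(x·I − A) = x^4 + 16*x^3 + 96*x^2 + 256*x + 256 = (x + 4)^4

Eigenvalues and multiplicities (the geometric multiplicity of λ is n − rank(A − λI), which equals the number of Jordan blocks for λ):
  λ = -4: algebraic multiplicity = 4, geometric multiplicity = 2

Determining the block sizes for each eigenvalue:
  λ = -4: with am = 4 and gm = 2, the partition is not yet determined (e.g. several partitions of 4 into 2 parts exist). Let N = A − (-4)·I. Computing rank(N^1) = 2, rank(N^2) = 1, rank(N^3) = 0; the number of blocks of size ≥ j is rank(N^{j−1}) − rank(N^j), giving [2, 1, 1]. So we have 1 block(s) of size 3, 1 block(s) of size 1 → block sizes [3, 1]

Assembling the blocks gives a Jordan form
J =
  [-4,  1,  0,  0]
  [ 0, -4,  1,  0]
  [ 0,  0, -4,  0]
  [ 0,  0,  0, -4]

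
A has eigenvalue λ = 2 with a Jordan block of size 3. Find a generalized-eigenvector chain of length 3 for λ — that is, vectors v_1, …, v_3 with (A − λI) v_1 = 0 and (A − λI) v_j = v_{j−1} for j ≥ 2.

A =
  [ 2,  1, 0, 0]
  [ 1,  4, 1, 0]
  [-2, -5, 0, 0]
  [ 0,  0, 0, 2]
A Jordan chain for λ = 2 of length 3:
v_1 = (1, 0, -1, 0)ᵀ
v_2 = (0, 1, -2, 0)ᵀ
v_3 = (1, 0, 0, 0)ᵀ

Let N = A − (2)·I. We want v_3 with N^3 v_3 = 0 but N^2 v_3 ≠ 0; then v_{j-1} := N · v_j for j = 3, …, 2.

Pick v_3 = (1, 0, 0, 0)ᵀ.
Then v_2 = N · v_3 = (0, 1, -2, 0)ᵀ.
Then v_1 = N · v_2 = (1, 0, -1, 0)ᵀ.

Sanity check: (A − (2)·I) v_1 = (0, 0, 0, 0)ᵀ = 0. ✓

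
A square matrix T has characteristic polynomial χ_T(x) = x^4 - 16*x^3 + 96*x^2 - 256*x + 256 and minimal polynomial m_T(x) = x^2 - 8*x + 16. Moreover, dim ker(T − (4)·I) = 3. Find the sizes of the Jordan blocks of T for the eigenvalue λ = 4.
Block sizes for λ = 4: [2, 1, 1]

Step 1 — from the characteristic polynomial, algebraic multiplicity of λ = 4 is 4. From dim ker(T − (4)·I) = 3, there are exactly 3 Jordan blocks for λ = 4.
Step 2 — from the minimal polynomial, the factor (x − 4)^2 tells us the largest block for λ = 4 has size 2.
Step 3 — with total size 4, 3 blocks, and largest block 2, the block sizes (in nonincreasing order) are [2, 1, 1].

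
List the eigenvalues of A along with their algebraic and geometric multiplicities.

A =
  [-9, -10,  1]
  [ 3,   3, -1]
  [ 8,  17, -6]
λ = -4: alg = 3, geom = 1

Step 1 — factor the characteristic polynomial to read off the algebraic multiplicities:
  χ_A(x) = (x + 4)^3

Step 2 — compute geometric multiplicities via the rank-nullity identity g(λ) = n − rank(A − λI):
  rank(A − (-4)·I) = 2, so dim ker(A − (-4)·I) = n − 2 = 1

Summary:
  λ = -4: algebraic multiplicity = 3, geometric multiplicity = 1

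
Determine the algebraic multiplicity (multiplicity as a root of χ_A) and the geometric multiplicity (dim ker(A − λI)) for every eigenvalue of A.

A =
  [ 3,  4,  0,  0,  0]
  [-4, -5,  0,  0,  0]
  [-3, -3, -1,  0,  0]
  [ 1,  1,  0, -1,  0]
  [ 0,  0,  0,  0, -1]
λ = -1: alg = 5, geom = 4

Step 1 — factor the characteristic polynomial to read off the algebraic multiplicities:
  χ_A(x) = (x + 1)^5

Step 2 — compute geometric multiplicities via the rank-nullity identity g(λ) = n − rank(A − λI):
  rank(A − (-1)·I) = 1, so dim ker(A − (-1)·I) = n − 1 = 4

Summary:
  λ = -1: algebraic multiplicity = 5, geometric multiplicity = 4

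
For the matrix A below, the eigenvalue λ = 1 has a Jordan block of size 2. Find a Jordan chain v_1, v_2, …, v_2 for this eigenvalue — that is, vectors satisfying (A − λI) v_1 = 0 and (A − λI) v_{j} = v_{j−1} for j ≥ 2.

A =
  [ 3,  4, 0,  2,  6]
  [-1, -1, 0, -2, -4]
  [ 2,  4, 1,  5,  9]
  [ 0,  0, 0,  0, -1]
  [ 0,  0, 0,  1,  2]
A Jordan chain for λ = 1 of length 2:
v_1 = (2, -1, 2, 0, 0)ᵀ
v_2 = (1, 0, 0, 0, 0)ᵀ

Let N = A − (1)·I. We want v_2 with N^2 v_2 = 0 but N^1 v_2 ≠ 0; then v_{j-1} := N · v_j for j = 2, …, 2.

Pick v_2 = (1, 0, 0, 0, 0)ᵀ.
Then v_1 = N · v_2 = (2, -1, 2, 0, 0)ᵀ.

Sanity check: (A − (1)·I) v_1 = (0, 0, 0, 0, 0)ᵀ = 0. ✓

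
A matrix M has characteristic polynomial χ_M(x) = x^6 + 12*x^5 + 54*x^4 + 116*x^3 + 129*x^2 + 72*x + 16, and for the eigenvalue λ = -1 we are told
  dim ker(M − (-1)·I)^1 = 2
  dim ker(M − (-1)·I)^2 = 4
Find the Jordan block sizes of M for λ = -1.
Block sizes for λ = -1: [2, 2]

From the dimensions of kernels of powers, the number of Jordan blocks of size at least j is d_j − d_{j−1} where d_j = dim ker(N^j) (with d_0 = 0). Computing the differences gives [2, 2].
The number of blocks of size exactly k is (#blocks of size ≥ k) − (#blocks of size ≥ k + 1), so the partition is: 2 block(s) of size 2.
In nonincreasing order the block sizes are [2, 2].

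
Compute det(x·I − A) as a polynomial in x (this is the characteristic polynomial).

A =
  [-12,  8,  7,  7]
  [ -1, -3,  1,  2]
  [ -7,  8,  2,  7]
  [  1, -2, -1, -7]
x^4 + 20*x^3 + 150*x^2 + 500*x + 625

Expanding det(x·I − A) (e.g. by cofactor expansion or by noting that A is similar to its Jordan form J, which has the same characteristic polynomial as A) gives
  χ_A(x) = x^4 + 20*x^3 + 150*x^2 + 500*x + 625
which factors as (x + 5)^4. The eigenvalues (with algebraic multiplicities) are λ = -5 with multiplicity 4.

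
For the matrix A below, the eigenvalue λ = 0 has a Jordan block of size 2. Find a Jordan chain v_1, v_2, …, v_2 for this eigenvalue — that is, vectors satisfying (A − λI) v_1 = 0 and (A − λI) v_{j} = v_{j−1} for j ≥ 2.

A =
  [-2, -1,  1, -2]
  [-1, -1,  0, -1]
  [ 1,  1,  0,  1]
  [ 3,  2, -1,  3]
A Jordan chain for λ = 0 of length 2:
v_1 = (-2, -1, 1, 3)ᵀ
v_2 = (1, 0, 0, 0)ᵀ

Let N = A − (0)·I. We want v_2 with N^2 v_2 = 0 but N^1 v_2 ≠ 0; then v_{j-1} := N · v_j for j = 2, …, 2.

Pick v_2 = (1, 0, 0, 0)ᵀ.
Then v_1 = N · v_2 = (-2, -1, 1, 3)ᵀ.

Sanity check: (A − (0)·I) v_1 = (0, 0, 0, 0)ᵀ = 0. ✓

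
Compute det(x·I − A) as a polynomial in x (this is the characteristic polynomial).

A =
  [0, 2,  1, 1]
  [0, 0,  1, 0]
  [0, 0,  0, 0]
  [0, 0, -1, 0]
x^4

Expanding det(x·I − A) (e.g. by cofactor expansion or by noting that A is similar to its Jordan form J, which has the same characteristic polynomial as A) gives
  χ_A(x) = x^4
which factors as x^4. The eigenvalues (with algebraic multiplicities) are λ = 0 with multiplicity 4.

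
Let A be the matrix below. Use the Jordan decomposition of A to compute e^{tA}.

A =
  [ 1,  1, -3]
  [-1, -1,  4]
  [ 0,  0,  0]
e^{tA} =
  [t + 1, t, t^2/2 - 3*t]
  [-t, 1 - t, -t^2/2 + 4*t]
  [0, 0, 1]

Strategy: write A = P · J · P⁻¹ where J is a Jordan canonical form, so e^{tA} = P · e^{tJ} · P⁻¹, and e^{tJ} can be computed block-by-block.

A has Jordan form
J =
  [0, 1, 0]
  [0, 0, 1]
  [0, 0, 0]
(up to reordering of blocks).

Per-block formulas:
  For a 3×3 Jordan block J_3(0): exp(t · J_3(0)) = e^(0t)·(I + t·N + (t^2/2)·N^2), where N is the 3×3 nilpotent shift.

After assembling e^{tJ} and conjugating by P, we get:

e^{tA} =
  [t + 1, t, t^2/2 - 3*t]
  [-t, 1 - t, -t^2/2 + 4*t]
  [0, 0, 1]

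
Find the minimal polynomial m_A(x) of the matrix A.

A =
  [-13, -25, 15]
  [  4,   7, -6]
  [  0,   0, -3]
x^2 + 6*x + 9

The characteristic polynomial is χ_A(x) = (x + 3)^3, so the eigenvalues are known. The minimal polynomial is
  m_A(x) = Π_λ (x − λ)^{k_λ}
where k_λ is the size of the *largest* Jordan block for λ (equivalently, the smallest k with (A − λI)^k v = 0 for every generalised eigenvector v of λ).

  λ = -3: largest Jordan block has size 2, contributing (x + 3)^2

So m_A(x) = (x + 3)^2 = x^2 + 6*x + 9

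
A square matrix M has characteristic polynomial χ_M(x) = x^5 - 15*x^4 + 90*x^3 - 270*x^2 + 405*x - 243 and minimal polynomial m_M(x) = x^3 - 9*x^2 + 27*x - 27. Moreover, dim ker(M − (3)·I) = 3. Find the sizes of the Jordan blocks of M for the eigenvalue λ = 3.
Block sizes for λ = 3: [3, 1, 1]

Step 1 — from the characteristic polynomial, algebraic multiplicity of λ = 3 is 5. From dim ker(M − (3)·I) = 3, there are exactly 3 Jordan blocks for λ = 3.
Step 2 — from the minimal polynomial, the factor (x − 3)^3 tells us the largest block for λ = 3 has size 3.
Step 3 — with total size 5, 3 blocks, and largest block 3, the block sizes (in nonincreasing order) are [3, 1, 1].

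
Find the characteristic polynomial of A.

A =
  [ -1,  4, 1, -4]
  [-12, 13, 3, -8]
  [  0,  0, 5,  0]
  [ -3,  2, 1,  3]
x^4 - 20*x^3 + 150*x^2 - 500*x + 625

Expanding det(x·I − A) (e.g. by cofactor expansion or by noting that A is similar to its Jordan form J, which has the same characteristic polynomial as A) gives
  χ_A(x) = x^4 - 20*x^3 + 150*x^2 - 500*x + 625
which factors as (x - 5)^4. The eigenvalues (with algebraic multiplicities) are λ = 5 with multiplicity 4.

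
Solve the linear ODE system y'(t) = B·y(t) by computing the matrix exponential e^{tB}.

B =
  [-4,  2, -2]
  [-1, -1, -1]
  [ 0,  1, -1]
e^{tB} =
  [t^2*exp(-2*t) - 2*t*exp(-2*t) + exp(-2*t), -2*t^2*exp(-2*t) + 2*t*exp(-2*t), -2*t*exp(-2*t)]
  [t^2*exp(-2*t)/2 - t*exp(-2*t), -t^2*exp(-2*t) + t*exp(-2*t) + exp(-2*t), -t*exp(-2*t)]
  [-t^2*exp(-2*t)/2, t^2*exp(-2*t) + t*exp(-2*t), t*exp(-2*t) + exp(-2*t)]

Strategy: write B = P · J · P⁻¹ where J is a Jordan canonical form, so e^{tB} = P · e^{tJ} · P⁻¹, and e^{tJ} can be computed block-by-block.

B has Jordan form
J =
  [-2,  1,  0]
  [ 0, -2,  1]
  [ 0,  0, -2]
(up to reordering of blocks).

Per-block formulas:
  For a 3×3 Jordan block J_3(-2): exp(t · J_3(-2)) = e^(-2t)·(I + t·N + (t^2/2)·N^2), where N is the 3×3 nilpotent shift.

After assembling e^{tJ} and conjugating by P, we get:

e^{tB} =
  [t^2*exp(-2*t) - 2*t*exp(-2*t) + exp(-2*t), -2*t^2*exp(-2*t) + 2*t*exp(-2*t), -2*t*exp(-2*t)]
  [t^2*exp(-2*t)/2 - t*exp(-2*t), -t^2*exp(-2*t) + t*exp(-2*t) + exp(-2*t), -t*exp(-2*t)]
  [-t^2*exp(-2*t)/2, t^2*exp(-2*t) + t*exp(-2*t), t*exp(-2*t) + exp(-2*t)]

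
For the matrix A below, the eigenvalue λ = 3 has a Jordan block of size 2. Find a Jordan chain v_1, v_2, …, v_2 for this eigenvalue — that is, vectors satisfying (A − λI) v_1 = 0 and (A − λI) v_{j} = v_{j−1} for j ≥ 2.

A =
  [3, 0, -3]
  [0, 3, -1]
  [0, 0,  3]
A Jordan chain for λ = 3 of length 2:
v_1 = (-3, -1, 0)ᵀ
v_2 = (0, 0, 1)ᵀ

Let N = A − (3)·I. We want v_2 with N^2 v_2 = 0 but N^1 v_2 ≠ 0; then v_{j-1} := N · v_j for j = 2, …, 2.

Pick v_2 = (0, 0, 1)ᵀ.
Then v_1 = N · v_2 = (-3, -1, 0)ᵀ.

Sanity check: (A − (3)·I) v_1 = (0, 0, 0)ᵀ = 0. ✓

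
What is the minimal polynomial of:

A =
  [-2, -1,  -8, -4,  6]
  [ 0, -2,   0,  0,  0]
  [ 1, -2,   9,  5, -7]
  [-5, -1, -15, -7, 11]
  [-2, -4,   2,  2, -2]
x^4 + 4*x^3 + 4*x^2

The characteristic polynomial is χ_A(x) = x^3*(x + 2)^2, so the eigenvalues are known. The minimal polynomial is
  m_A(x) = Π_λ (x − λ)^{k_λ}
where k_λ is the size of the *largest* Jordan block for λ (equivalently, the smallest k with (A − λI)^k v = 0 for every generalised eigenvector v of λ).

  λ = -2: largest Jordan block has size 2, contributing (x + 2)^2
  λ = 0: largest Jordan block has size 2, contributing (x − 0)^2

So m_A(x) = x^2*(x + 2)^2 = x^4 + 4*x^3 + 4*x^2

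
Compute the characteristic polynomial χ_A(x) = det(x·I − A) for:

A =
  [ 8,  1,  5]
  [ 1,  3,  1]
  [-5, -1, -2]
x^3 - 9*x^2 + 27*x - 27

Expanding det(x·I − A) (e.g. by cofactor expansion or by noting that A is similar to its Jordan form J, which has the same characteristic polynomial as A) gives
  χ_A(x) = x^3 - 9*x^2 + 27*x - 27
which factors as (x - 3)^3. The eigenvalues (with algebraic multiplicities) are λ = 3 with multiplicity 3.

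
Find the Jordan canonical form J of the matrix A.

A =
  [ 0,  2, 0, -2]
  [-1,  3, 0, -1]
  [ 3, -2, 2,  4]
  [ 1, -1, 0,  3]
J_2(2) ⊕ J_2(2)

The characteristic polynomial is
  det(x·I − A) = x^4 - 8*x^3 + 24*x^2 - 32*x + 16 = (x - 2)^4

Eigenvalues and multiplicities (the geometric multiplicity of λ is n − rank(A − λI), which equals the number of Jordan blocks for λ):
  λ = 2: algebraic multiplicity = 4, geometric multiplicity = 2

Determining the block sizes for each eigenvalue:
  λ = 2: with am = 4 and gm = 2, the partition is not yet determined (e.g. several partitions of 4 into 2 parts exist). Let N = A − (2)·I. Computing rank(N^1) = 2, rank(N^2) = 0; the number of blocks of size ≥ j is rank(N^{j−1}) − rank(N^j), giving [2, 2]. So we have 2 block(s) of size 2 → block sizes [2, 2]

Assembling the blocks gives a Jordan form
J =
  [2, 1, 0, 0]
  [0, 2, 0, 0]
  [0, 0, 2, 1]
  [0, 0, 0, 2]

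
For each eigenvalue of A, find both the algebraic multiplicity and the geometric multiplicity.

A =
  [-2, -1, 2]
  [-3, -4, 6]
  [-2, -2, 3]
λ = -1: alg = 3, geom = 2

Step 1 — factor the characteristic polynomial to read off the algebraic multiplicities:
  χ_A(x) = (x + 1)^3

Step 2 — compute geometric multiplicities via the rank-nullity identity g(λ) = n − rank(A − λI):
  rank(A − (-1)·I) = 1, so dim ker(A − (-1)·I) = n − 1 = 2

Summary:
  λ = -1: algebraic multiplicity = 3, geometric multiplicity = 2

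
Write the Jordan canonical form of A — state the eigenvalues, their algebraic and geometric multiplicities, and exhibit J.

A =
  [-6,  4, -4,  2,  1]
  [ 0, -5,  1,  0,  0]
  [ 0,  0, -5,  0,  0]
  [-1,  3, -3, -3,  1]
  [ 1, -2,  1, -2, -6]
J_3(-5) ⊕ J_2(-5)

The characteristic polynomial is
  det(x·I − A) = x^5 + 25*x^4 + 250*x^3 + 1250*x^2 + 3125*x + 3125 = (x + 5)^5

Eigenvalues and multiplicities (the geometric multiplicity of λ is n − rank(A − λI), which equals the number of Jordan blocks for λ):
  λ = -5: algebraic multiplicity = 5, geometric multiplicity = 2

Determining the block sizes for each eigenvalue:
  λ = -5: with am = 5 and gm = 2, the partition is not yet determined (e.g. several partitions of 5 into 2 parts exist). Let N = A − (-5)·I. Computing rank(N^1) = 3, rank(N^2) = 1, rank(N^3) = 0; the number of blocks of size ≥ j is rank(N^{j−1}) − rank(N^j), giving [2, 2, 1]. So we have 1 block(s) of size 3, 1 block(s) of size 2 → block sizes [3, 2]

Assembling the blocks gives a Jordan form
J =
  [-5,  1,  0,  0,  0]
  [ 0, -5,  1,  0,  0]
  [ 0,  0, -5,  0,  0]
  [ 0,  0,  0, -5,  1]
  [ 0,  0,  0,  0, -5]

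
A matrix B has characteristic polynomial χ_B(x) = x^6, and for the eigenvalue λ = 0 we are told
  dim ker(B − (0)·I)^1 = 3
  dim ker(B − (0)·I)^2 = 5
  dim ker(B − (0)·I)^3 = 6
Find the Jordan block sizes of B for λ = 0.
Block sizes for λ = 0: [3, 2, 1]

From the dimensions of kernels of powers, the number of Jordan blocks of size at least j is d_j − d_{j−1} where d_j = dim ker(N^j) (with d_0 = 0). Computing the differences gives [3, 2, 1].
The number of blocks of size exactly k is (#blocks of size ≥ k) − (#blocks of size ≥ k + 1), so the partition is: 1 block(s) of size 1, 1 block(s) of size 2, 1 block(s) of size 3.
In nonincreasing order the block sizes are [3, 2, 1].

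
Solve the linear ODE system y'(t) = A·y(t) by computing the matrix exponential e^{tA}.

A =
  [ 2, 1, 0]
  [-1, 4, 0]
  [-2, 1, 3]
e^{tA} =
  [-t*exp(3*t) + exp(3*t), t*exp(3*t), 0]
  [-t*exp(3*t), t*exp(3*t) + exp(3*t), 0]
  [t^2*exp(3*t)/2 - 2*t*exp(3*t), -t^2*exp(3*t)/2 + t*exp(3*t), exp(3*t)]

Strategy: write A = P · J · P⁻¹ where J is a Jordan canonical form, so e^{tA} = P · e^{tJ} · P⁻¹, and e^{tJ} can be computed block-by-block.

A has Jordan form
J =
  [3, 1, 0]
  [0, 3, 1]
  [0, 0, 3]
(up to reordering of blocks).

Per-block formulas:
  For a 3×3 Jordan block J_3(3): exp(t · J_3(3)) = e^(3t)·(I + t·N + (t^2/2)·N^2), where N is the 3×3 nilpotent shift.

After assembling e^{tJ} and conjugating by P, we get:

e^{tA} =
  [-t*exp(3*t) + exp(3*t), t*exp(3*t), 0]
  [-t*exp(3*t), t*exp(3*t) + exp(3*t), 0]
  [t^2*exp(3*t)/2 - 2*t*exp(3*t), -t^2*exp(3*t)/2 + t*exp(3*t), exp(3*t)]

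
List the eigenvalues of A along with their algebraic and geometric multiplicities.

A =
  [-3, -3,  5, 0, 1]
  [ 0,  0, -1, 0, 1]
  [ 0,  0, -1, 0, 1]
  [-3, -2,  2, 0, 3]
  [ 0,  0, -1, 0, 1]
λ = -3: alg = 1, geom = 1; λ = 0: alg = 4, geom = 2

Step 1 — factor the characteristic polynomial to read off the algebraic multiplicities:
  χ_A(x) = x^4*(x + 3)

Step 2 — compute geometric multiplicities via the rank-nullity identity g(λ) = n − rank(A − λI):
  rank(A − (-3)·I) = 4, so dim ker(A − (-3)·I) = n − 4 = 1
  rank(A − (0)·I) = 3, so dim ker(A − (0)·I) = n − 3 = 2

Summary:
  λ = -3: algebraic multiplicity = 1, geometric multiplicity = 1
  λ = 0: algebraic multiplicity = 4, geometric multiplicity = 2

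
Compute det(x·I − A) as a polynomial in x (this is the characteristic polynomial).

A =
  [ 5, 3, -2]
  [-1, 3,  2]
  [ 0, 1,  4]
x^3 - 12*x^2 + 48*x - 64

Expanding det(x·I − A) (e.g. by cofactor expansion or by noting that A is similar to its Jordan form J, which has the same characteristic polynomial as A) gives
  χ_A(x) = x^3 - 12*x^2 + 48*x - 64
which factors as (x - 4)^3. The eigenvalues (with algebraic multiplicities) are λ = 4 with multiplicity 3.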